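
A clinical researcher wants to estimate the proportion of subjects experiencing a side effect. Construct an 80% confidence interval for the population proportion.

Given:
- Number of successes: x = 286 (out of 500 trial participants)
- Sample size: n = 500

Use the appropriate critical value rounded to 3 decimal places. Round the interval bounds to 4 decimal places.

Sample proportion: p̂ = 286/500 = 0.572000

Check conditions for normal approximation:
  np̂ = 286 ≥ 10 ✓
  n(1-p̂) = 214 ≥ 10 ✓

The sample is large enough, so use a z-interval (normal approximation) for the proportion.

For 80% confidence, z* = 1.282 (from standard normal table)

Standard error: SE = √(p̂(1-p̂)/n) = √(0.572000×0.428000/500) = 0.02212763

Margin of error: E = z* × SE = 1.282 × 0.02212763 = 0.028368

Z-interval: p̂ ± E = 0.572000 ± 0.028368 = (0.543632, 0.600368)

Rounded to 4 decimal places:

(0.5436, 0.6004)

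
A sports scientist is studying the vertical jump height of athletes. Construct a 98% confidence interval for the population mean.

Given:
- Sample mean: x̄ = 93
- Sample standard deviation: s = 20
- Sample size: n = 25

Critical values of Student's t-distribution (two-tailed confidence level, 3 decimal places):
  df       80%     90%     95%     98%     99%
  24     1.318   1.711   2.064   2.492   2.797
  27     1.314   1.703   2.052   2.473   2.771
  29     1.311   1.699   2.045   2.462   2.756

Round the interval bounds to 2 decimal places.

The population standard deviation σ is unknown (only the sample standard deviation s is given), so use a t-interval with df = n - 1 = 25 - 1 = 24.

For 98% confidence with df = 24, t* = 2.492 (from t-table)

Standard error: SE = s/√n = 20/√25 = 4.000000

Margin of error: E = t* × SE = 2.492 × 4.000000 = 9.9680

T-interval: x̄ ± E = 93 ± 9.9680 = (83.0320, 102.9680)

Rounded to 2 decimal places:

(83.03, 102.97)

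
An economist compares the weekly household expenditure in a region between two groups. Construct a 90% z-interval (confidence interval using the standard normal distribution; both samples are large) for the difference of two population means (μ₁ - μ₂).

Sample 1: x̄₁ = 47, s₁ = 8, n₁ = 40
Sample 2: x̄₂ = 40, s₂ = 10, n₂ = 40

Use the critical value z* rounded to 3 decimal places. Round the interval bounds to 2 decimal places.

Both samples are large (n₁ = 40 ≥ 30, n₂ = 40 ≥ 30), so a z-interval for the difference of means applies.

Point estimate: x̄₁ - x̄₂ = 47 - 40 = 7

Standard error: SE = √(s₁²/n₁ + s₂²/n₂)
= √(8²/40 + 10²/40)
= √(1.600000 + 2.500000)
= 2.024846

For 90% confidence, z* = 1.645 (from standard normal table)
Margin of error: E = z* × SE = 1.645 × 2.024846 = 3.3309

Z-interval: (x̄₁ - x̄₂) ± E = 7 ± 3.3309 = (3.6691, 10.3309)

Rounded to 2 decimal places:

(3.67, 10.33)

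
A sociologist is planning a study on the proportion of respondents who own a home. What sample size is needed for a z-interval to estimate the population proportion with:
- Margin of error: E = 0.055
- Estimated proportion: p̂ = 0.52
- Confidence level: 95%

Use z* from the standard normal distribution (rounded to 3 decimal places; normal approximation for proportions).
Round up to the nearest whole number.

Using z* for proportion z-interval (normal approximation).

For 95% confidence, z* = 1.96 (from standard normal table)

Sample size formula for proportion z-interval: n = z*²p̂(1-p̂)/E²

n = 1.96² × 0.52 × 0.48 / 0.055²
  = 3.8416 × 0.2496 / 0.003025
  = 316.9796

Round up to the nearest whole number: n = 317

317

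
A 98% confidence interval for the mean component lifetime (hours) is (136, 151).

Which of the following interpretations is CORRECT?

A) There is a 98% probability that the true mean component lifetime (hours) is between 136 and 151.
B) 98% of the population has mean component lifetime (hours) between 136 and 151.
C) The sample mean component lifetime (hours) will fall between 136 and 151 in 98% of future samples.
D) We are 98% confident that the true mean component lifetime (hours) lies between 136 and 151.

A confidence interval represents our confidence in the procedure, not a probability statement about the parameter.

Key concept: If we repeated this sampling process many times and computed a 98% CI each time, about 98% of those intervals would contain the true population parameter.

For this specific interval (136, 151):
- Midpoint (point estimate): 143.5
- Margin of error: 7.5

The correct interpretation is the one stating confidence that the true parameter lies in the interval — option D.

D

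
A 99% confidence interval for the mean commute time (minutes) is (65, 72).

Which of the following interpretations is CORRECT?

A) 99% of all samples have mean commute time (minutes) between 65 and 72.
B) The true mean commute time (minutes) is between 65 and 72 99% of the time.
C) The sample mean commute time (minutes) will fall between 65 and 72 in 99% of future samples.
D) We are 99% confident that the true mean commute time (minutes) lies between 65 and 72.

A confidence interval represents our confidence in the procedure, not a probability statement about the parameter.

Key concept: If we repeated this sampling process many times and computed a 99% CI each time, about 99% of those intervals would contain the true population parameter.

For this specific interval (65, 72):
- Midpoint (point estimate): 68.5
- Margin of error: 3.5

The correct interpretation is the one stating confidence that the true parameter lies in the interval — option D.

D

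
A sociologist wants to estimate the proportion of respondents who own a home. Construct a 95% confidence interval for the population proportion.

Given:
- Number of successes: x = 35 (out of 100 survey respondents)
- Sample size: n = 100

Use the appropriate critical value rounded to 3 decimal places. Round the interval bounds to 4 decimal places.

Sample proportion: p̂ = 35/100 = 0.350000

Check conditions for normal approximation:
  np̂ = 35 ≥ 10 ✓
  n(1-p̂) = 65 ≥ 10 ✓

The sample is large enough, so use a z-interval (normal approximation) for the proportion.

For 95% confidence, z* = 1.96 (from standard normal table)

Standard error: SE = √(p̂(1-p̂)/n) = √(0.350000×0.650000/100) = 0.04769696

Margin of error: E = z* × SE = 1.96 × 0.04769696 = 0.093486

Z-interval: p̂ ± E = 0.350000 ± 0.093486 = (0.256514, 0.443486)

Rounded to 4 decimal places:

(0.2565, 0.4435)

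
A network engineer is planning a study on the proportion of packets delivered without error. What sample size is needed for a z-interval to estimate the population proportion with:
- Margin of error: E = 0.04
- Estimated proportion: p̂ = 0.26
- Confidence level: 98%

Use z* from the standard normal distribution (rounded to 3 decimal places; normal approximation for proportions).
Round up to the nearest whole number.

Using z* for proportion z-interval (normal approximation).

For 98% confidence, z* = 2.326 (from standard normal table)

Sample size formula for proportion z-interval: n = z*²p̂(1-p̂)/E²

n = 2.326² × 0.26 × 0.74 / 0.04²
  = 5.410276 × 0.1924 / 0.0016
  = 650.5857

Round up to the nearest whole number: n = 651

651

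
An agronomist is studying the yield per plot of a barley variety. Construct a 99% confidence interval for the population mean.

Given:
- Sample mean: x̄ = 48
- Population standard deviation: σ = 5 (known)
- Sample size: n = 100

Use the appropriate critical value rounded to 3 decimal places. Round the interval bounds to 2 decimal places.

The population standard deviation σ is known, so use a z-interval (standard normal critical value).

For 99% confidence, z* = 2.576 (from standard normal table)

Standard error: SE = σ/√n = 5/√100 = 0.500000

Margin of error: E = z* × SE = 2.576 × 0.500000 = 1.2880

Z-interval: x̄ ± E = 48 ± 1.2880 = (46.7120, 49.2880)

Rounded to 2 decimal places:

(46.71, 49.29)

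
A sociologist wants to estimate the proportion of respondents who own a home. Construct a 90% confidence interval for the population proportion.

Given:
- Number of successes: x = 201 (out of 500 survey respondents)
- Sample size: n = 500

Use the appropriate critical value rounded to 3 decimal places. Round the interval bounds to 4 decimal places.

Sample proportion: p̂ = 201/500 = 0.402000

Check conditions for normal approximation:
  np̂ = 201 ≥ 10 ✓
  n(1-p̂) = 299 ≥ 10 ✓

The sample is large enough, so use a z-interval (normal approximation) for the proportion.

For 90% confidence, z* = 1.645 (from standard normal table)

Standard error: SE = √(p̂(1-p̂)/n) = √(0.402000×0.598000/500) = 0.02192697

Margin of error: E = z* × SE = 1.645 × 0.02192697 = 0.036070

Z-interval: p̂ ± E = 0.402000 ± 0.036070 = (0.365930, 0.438070)

Rounded to 4 decimal places:

(0.3659, 0.4381)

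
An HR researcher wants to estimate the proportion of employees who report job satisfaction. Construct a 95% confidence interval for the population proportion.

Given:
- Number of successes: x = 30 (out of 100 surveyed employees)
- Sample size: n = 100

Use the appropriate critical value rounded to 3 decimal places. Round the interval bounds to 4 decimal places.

Sample proportion: p̂ = 30/100 = 0.300000

Check conditions for normal approximation:
  np̂ = 30 ≥ 10 ✓
  n(1-p̂) = 70 ≥ 10 ✓

The sample is large enough, so use a z-interval (normal approximation) for the proportion.

For 95% confidence, z* = 1.96 (from standard normal table)

Standard error: SE = √(p̂(1-p̂)/n) = √(0.300000×0.700000/100) = 0.04582576

Margin of error: E = z* × SE = 1.96 × 0.04582576 = 0.089818

Z-interval: p̂ ± E = 0.300000 ± 0.089818 = (0.210182, 0.389818)

Rounded to 4 decimal places:

(0.2102, 0.3898)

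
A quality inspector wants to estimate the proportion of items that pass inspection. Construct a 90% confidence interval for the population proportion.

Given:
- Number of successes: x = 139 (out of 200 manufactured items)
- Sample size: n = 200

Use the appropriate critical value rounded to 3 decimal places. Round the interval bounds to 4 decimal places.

Sample proportion: p̂ = 139/200 = 0.695000

Check conditions for normal approximation:
  np̂ = 139 ≥ 10 ✓
  n(1-p̂) = 61 ≥ 10 ✓

The sample is large enough, so use a z-interval (normal approximation) for the proportion.

For 90% confidence, z* = 1.645 (from standard normal table)

Standard error: SE = √(p̂(1-p̂)/n) = √(0.695000×0.305000/200) = 0.03255572

Margin of error: E = z* × SE = 1.645 × 0.03255572 = 0.053554

Z-interval: p̂ ± E = 0.695000 ± 0.053554 = (0.641446, 0.748554)

Rounded to 4 decimal places:

(0.6414, 0.7486)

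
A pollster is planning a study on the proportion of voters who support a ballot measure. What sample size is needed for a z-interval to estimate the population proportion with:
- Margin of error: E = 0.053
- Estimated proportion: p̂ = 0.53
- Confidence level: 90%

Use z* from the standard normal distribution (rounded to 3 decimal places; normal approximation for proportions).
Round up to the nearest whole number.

Using z* for proportion z-interval (normal approximation).

For 90% confidence, z* = 1.645 (from standard normal table)

Sample size formula for proportion z-interval: n = z*²p̂(1-p̂)/E²

n = 1.645² × 0.53 × 0.47 / 0.053²
  = 2.706025 × 0.2491 / 0.002809
  = 239.9683

Round up to the nearest whole number: n = 240

240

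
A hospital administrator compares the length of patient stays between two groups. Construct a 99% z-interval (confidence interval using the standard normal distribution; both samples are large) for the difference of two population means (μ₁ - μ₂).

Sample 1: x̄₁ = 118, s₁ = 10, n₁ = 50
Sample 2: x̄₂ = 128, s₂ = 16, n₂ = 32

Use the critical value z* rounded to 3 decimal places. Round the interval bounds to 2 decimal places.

Both samples are large (n₁ = 50 ≥ 30, n₂ = 32 ≥ 30), so a z-interval for the difference of means applies.

Point estimate: x̄₁ - x̄₂ = 118 - 128 = -10

Standard error: SE = √(s₁²/n₁ + s₂²/n₂)
= √(10²/50 + 16²/32)
= √(2.000000 + 8.000000)
= 3.162278

For 99% confidence, z* = 2.576 (from standard normal table)
Margin of error: E = z* × SE = 2.576 × 3.162278 = 8.1460

Z-interval: (x̄₁ - x̄₂) ± E = -10 ± 8.1460 = (-18.1460, -1.8540)

Rounded to 2 decimal places:

(-18.15, -1.85)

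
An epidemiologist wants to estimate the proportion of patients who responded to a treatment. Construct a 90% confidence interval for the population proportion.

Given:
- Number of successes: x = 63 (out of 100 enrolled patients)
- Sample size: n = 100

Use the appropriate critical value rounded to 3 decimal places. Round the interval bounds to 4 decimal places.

Sample proportion: p̂ = 63/100 = 0.630000

Check conditions for normal approximation:
  np̂ = 63 ≥ 10 ✓
  n(1-p̂) = 37 ≥ 10 ✓

The sample is large enough, so use a z-interval (normal approximation) for the proportion.

For 90% confidence, z* = 1.645 (from standard normal table)

Standard error: SE = √(p̂(1-p̂)/n) = √(0.630000×0.370000/100) = 0.04828043

Margin of error: E = z* × SE = 1.645 × 0.04828043 = 0.079421

Z-interval: p̂ ± E = 0.630000 ± 0.079421 = (0.550579, 0.709421)

Rounded to 4 decimal places:

(0.5506, 0.7094)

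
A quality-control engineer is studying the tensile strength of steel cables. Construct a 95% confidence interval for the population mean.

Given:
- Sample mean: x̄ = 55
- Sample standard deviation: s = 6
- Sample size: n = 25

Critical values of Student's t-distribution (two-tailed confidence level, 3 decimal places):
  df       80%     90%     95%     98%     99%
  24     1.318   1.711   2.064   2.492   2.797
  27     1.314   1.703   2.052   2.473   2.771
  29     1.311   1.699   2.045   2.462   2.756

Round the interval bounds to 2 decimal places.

The population standard deviation σ is unknown (only the sample standard deviation s is given), so use a t-interval with df = n - 1 = 25 - 1 = 24.

For 95% confidence with df = 24, t* = 2.064 (from t-table)

Standard error: SE = s/√n = 6/√25 = 1.200000

Margin of error: E = t* × SE = 2.064 × 1.200000 = 2.4768

T-interval: x̄ ± E = 55 ± 2.4768 = (52.5232, 57.4768)

Rounded to 2 decimal places:

(52.52, 57.48)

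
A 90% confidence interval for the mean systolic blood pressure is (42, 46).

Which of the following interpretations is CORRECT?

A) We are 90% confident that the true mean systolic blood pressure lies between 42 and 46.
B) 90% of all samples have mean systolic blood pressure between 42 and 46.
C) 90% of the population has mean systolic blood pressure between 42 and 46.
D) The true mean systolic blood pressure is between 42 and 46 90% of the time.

A confidence interval represents our confidence in the procedure, not a probability statement about the parameter.

Key concept: If we repeated this sampling process many times and computed a 90% CI each time, about 90% of those intervals would contain the true population parameter.

For this specific interval (42, 46):
- Midpoint (point estimate): 44
- Margin of error: 2

The correct interpretation is the one stating confidence that the true parameter lies in the interval — option A.

A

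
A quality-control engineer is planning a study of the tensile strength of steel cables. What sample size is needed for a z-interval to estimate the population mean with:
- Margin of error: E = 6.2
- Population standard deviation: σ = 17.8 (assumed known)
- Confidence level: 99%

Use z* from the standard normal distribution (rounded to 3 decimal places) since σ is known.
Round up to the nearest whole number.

Using z* since population σ is known (z-interval formula).

For 99% confidence, z* = 2.576 (from standard normal table)

Sample size formula for z-interval: n = (z*σ/E)²

n = (2.576 × 17.8 / 6.2)²
  = (7.395613)²
  = 54.6951

Round up to the nearest whole number: n = 55

55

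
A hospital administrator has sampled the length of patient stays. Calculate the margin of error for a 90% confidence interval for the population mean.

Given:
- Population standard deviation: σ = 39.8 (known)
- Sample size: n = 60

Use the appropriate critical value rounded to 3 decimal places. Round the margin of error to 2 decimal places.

The population standard deviation σ is known, so use the z-interval margin of error formula.

For 90% confidence, z* = 1.645 (from standard normal table)

Margin of error formula for z-interval: E = z* × σ/√n

E = 1.645 × 39.8/√60
  = 1.645 × 5.138158
  = 8.4523

Rounded to 2 decimal places:

8.45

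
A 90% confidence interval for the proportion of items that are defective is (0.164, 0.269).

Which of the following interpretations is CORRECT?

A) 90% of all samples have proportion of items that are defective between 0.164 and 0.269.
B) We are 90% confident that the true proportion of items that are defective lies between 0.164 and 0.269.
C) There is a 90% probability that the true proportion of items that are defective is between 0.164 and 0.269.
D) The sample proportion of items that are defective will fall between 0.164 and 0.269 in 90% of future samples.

A confidence interval represents our confidence in the procedure, not a probability statement about the parameter.

Key concept: If we repeated this sampling process many times and computed a 90% CI each time, about 90% of those intervals would contain the true population parameter.

For this specific interval (0.164, 0.269):
- Midpoint (point estimate): 0.2165
- Margin of error: 0.0525

The correct interpretation is the one stating confidence that the true parameter lies in the interval — option B.

B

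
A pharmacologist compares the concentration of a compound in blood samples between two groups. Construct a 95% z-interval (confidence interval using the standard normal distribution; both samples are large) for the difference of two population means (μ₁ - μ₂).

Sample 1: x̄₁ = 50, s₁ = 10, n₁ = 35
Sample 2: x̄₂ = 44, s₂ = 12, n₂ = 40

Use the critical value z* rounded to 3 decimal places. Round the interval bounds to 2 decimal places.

Both samples are large (n₁ = 35 ≥ 30, n₂ = 40 ≥ 30), so a z-interval for the difference of means applies.

Point estimate: x̄₁ - x̄₂ = 50 - 44 = 6

Standard error: SE = √(s₁²/n₁ + s₂²/n₂)
= √(10²/35 + 12²/40)
= √(2.857143 + 3.600000)
= 2.541091

For 95% confidence, z* = 1.96 (from standard normal table)
Margin of error: E = z* × SE = 1.96 × 2.541091 = 4.9805

Z-interval: (x̄₁ - x̄₂) ± E = 6 ± 4.9805 = (1.0195, 10.9805)

Rounded to 2 decimal places:

(1.02, 10.98)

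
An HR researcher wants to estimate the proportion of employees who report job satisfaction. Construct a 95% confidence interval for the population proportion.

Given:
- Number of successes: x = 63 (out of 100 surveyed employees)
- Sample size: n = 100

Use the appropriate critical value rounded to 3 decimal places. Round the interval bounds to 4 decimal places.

Sample proportion: p̂ = 63/100 = 0.630000

Check conditions for normal approximation:
  np̂ = 63 ≥ 10 ✓
  n(1-p̂) = 37 ≥ 10 ✓

The sample is large enough, so use a z-interval (normal approximation) for the proportion.

For 95% confidence, z* = 1.96 (from standard normal table)

Standard error: SE = √(p̂(1-p̂)/n) = √(0.630000×0.370000/100) = 0.04828043

Margin of error: E = z* × SE = 1.96 × 0.04828043 = 0.094630

Z-interval: p̂ ± E = 0.630000 ± 0.094630 = (0.535370, 0.724630)

Rounded to 4 decimal places:

(0.5354, 0.7246)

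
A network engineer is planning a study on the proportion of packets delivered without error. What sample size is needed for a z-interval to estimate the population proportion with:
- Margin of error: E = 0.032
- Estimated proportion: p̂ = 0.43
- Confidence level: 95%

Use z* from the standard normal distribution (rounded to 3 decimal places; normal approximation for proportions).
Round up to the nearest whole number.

Using z* for proportion z-interval (normal approximation).

For 95% confidence, z* = 1.96 (from standard normal table)

Sample size formula for proportion z-interval: n = z*²p̂(1-p̂)/E²

n = 1.96² × 0.43 × 0.57 / 0.032²
  = 3.8416 × 0.2451 / 0.001024
  = 919.5080

Round up to the nearest whole number: n = 920

920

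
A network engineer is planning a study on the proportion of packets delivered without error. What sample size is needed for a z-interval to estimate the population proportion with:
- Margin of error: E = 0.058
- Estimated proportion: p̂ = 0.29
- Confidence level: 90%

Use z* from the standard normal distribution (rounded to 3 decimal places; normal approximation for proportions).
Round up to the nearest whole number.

Using z* for proportion z-interval (normal approximation).

For 90% confidence, z* = 1.645 (from standard normal table)

Sample size formula for proportion z-interval: n = z*²p̂(1-p̂)/E²

n = 1.645² × 0.29 × 0.71 / 0.058²
  = 2.706025 × 0.2059 / 0.003364
  = 165.6274

Round up to the nearest whole number: n = 166

166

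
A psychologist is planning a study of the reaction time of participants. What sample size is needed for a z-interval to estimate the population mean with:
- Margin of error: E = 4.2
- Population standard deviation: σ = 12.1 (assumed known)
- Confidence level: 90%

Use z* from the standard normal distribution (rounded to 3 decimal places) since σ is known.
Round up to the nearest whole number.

Using z* since population σ is known (z-interval formula).

For 90% confidence, z* = 1.645 (from standard normal table)

Sample size formula for z-interval: n = (z*σ/E)²

n = (1.645 × 12.1 / 4.2)²
  = (4.739167)²
  = 22.4597

Round up to the nearest whole number: n = 23

23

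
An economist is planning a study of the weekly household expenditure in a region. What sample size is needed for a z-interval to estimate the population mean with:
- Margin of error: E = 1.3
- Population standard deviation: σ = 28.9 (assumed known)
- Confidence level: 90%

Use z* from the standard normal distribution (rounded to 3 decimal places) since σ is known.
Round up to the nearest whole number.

Using z* since population σ is known (z-interval formula).

For 90% confidence, z* = 1.645 (from standard normal table)

Sample size formula for z-interval: n = (z*σ/E)²

n = (1.645 × 28.9 / 1.3)²
  = (36.569615)²
  = 1337.3368

Round up to the nearest whole number: n = 1338

1338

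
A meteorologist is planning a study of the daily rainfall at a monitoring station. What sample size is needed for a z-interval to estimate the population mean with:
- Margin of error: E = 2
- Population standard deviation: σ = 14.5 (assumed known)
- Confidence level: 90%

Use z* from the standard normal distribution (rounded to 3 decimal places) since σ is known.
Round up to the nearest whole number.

Using z* since population σ is known (z-interval formula).

For 90% confidence, z* = 1.645 (from standard normal table)

Sample size formula for z-interval: n = (z*σ/E)²

n = (1.645 × 14.5 / 2)²
  = (11.926250)²
  = 142.2354

Round up to the nearest whole number: n = 143

143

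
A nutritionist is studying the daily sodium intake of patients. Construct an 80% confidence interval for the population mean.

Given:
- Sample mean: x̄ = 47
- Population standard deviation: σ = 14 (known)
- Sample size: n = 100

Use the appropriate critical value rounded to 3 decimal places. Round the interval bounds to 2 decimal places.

The population standard deviation σ is known, so use a z-interval (standard normal critical value).

For 80% confidence, z* = 1.282 (from standard normal table)

Standard error: SE = σ/√n = 14/√100 = 1.400000

Margin of error: E = z* × SE = 1.282 × 1.400000 = 1.7948

Z-interval: x̄ ± E = 47 ± 1.7948 = (45.2052, 48.7948)

Rounded to 2 decimal places:

(45.21, 48.79)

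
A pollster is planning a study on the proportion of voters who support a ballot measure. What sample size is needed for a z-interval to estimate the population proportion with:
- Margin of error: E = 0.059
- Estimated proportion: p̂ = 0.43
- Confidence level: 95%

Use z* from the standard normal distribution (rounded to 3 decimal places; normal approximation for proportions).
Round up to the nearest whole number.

Using z* for proportion z-interval (normal approximation).

For 95% confidence, z* = 1.96 (from standard normal table)

Sample size formula for proportion z-interval: n = z*²p̂(1-p̂)/E²

n = 1.96² × 0.43 × 0.57 / 0.059²
  = 3.8416 × 0.2451 / 0.003481
  = 270.4901

Round up to the nearest whole number: n = 271

271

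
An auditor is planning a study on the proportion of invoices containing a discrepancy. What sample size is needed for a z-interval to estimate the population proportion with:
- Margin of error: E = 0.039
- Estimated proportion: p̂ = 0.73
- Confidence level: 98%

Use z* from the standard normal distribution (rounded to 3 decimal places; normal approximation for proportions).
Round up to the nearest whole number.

Using z* for proportion z-interval (normal approximation).

For 98% confidence, z* = 2.326 (from standard normal table)

Sample size formula for proportion z-interval: n = z*²p̂(1-p̂)/E²

n = 2.326² × 0.73 × 0.27 / 0.039²
  = 5.410276 × 0.1971 / 0.001521
  = 701.0949

Round up to the nearest whole number: n = 702

702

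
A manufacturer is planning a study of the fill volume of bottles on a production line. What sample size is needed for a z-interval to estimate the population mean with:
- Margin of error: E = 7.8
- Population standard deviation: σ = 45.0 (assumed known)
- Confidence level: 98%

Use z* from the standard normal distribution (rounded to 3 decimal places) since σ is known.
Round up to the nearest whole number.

Using z* since population σ is known (z-interval formula).

For 98% confidence, z* = 2.326 (from standard normal table)

Sample size formula for z-interval: n = (z*σ/E)²

n = (2.326 × 45.0 / 7.8)²
  = (13.419231)²
  = 180.0758

Round up to the nearest whole number: n = 181

181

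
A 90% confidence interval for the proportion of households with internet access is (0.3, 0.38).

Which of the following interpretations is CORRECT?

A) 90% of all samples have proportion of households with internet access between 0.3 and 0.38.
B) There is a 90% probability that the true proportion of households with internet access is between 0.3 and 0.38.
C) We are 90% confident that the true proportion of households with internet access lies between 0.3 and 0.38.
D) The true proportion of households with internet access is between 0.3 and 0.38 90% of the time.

A confidence interval represents our confidence in the procedure, not a probability statement about the parameter.

Key concept: If we repeated this sampling process many times and computed a 90% CI each time, about 90% of those intervals would contain the true population parameter.

For this specific interval (0.3, 0.38):
- Midpoint (point estimate): 0.34
- Margin of error: 0.04

The correct interpretation is the one stating confidence that the true parameter lies in the interval — option C.

C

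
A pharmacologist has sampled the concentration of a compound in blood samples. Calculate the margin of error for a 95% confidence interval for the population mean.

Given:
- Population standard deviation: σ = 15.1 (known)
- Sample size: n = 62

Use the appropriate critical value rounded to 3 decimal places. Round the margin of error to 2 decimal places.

The population standard deviation σ is known, so use the z-interval margin of error formula.

For 95% confidence, z* = 1.96 (from standard normal table)

Margin of error formula for z-interval: E = z* × σ/√n

E = 1.96 × 15.1/√62
  = 1.96 × 1.917702
  = 3.7587

Rounded to 2 decimal places:

3.76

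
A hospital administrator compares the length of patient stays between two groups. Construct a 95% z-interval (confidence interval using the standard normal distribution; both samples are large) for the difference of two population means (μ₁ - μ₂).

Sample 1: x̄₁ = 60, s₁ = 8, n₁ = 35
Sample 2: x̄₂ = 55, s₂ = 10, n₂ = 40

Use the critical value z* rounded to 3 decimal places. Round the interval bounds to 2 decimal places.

Both samples are large (n₁ = 35 ≥ 30, n₂ = 40 ≥ 30), so a z-interval for the difference of means applies.

Point estimate: x̄₁ - x̄₂ = 60 - 55 = 5

Standard error: SE = √(s₁²/n₁ + s₂²/n₂)
= √(8²/35 + 10²/40)
= √(1.828571 + 2.500000)
= 2.080522

For 95% confidence, z* = 1.96 (from standard normal table)
Margin of error: E = z* × SE = 1.96 × 2.080522 = 4.0778

Z-interval: (x̄₁ - x̄₂) ± E = 5 ± 4.0778 = (0.9222, 9.0778)

Rounded to 2 decimal places:

(0.92, 9.08)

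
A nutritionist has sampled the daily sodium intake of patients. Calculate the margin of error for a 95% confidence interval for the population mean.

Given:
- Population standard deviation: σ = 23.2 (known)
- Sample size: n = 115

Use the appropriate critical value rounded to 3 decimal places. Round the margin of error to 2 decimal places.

The population standard deviation σ is known, so use the z-interval margin of error formula.

For 95% confidence, z* = 1.96 (from standard normal table)

Margin of error formula for z-interval: E = z* × σ/√n

E = 1.96 × 23.2/√115
  = 1.96 × 2.163411
  = 4.2403

Rounded to 2 decimal places:

4.24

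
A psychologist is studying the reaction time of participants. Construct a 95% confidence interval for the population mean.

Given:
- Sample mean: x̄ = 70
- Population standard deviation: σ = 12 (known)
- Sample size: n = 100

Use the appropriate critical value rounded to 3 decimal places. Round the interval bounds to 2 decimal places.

The population standard deviation σ is known, so use a z-interval (standard normal critical value).

For 95% confidence, z* = 1.96 (from standard normal table)

Standard error: SE = σ/√n = 12/√100 = 1.200000

Margin of error: E = z* × SE = 1.96 × 1.200000 = 2.3520

Z-interval: x̄ ± E = 70 ± 2.3520 = (67.6480, 72.3520)

Rounded to 2 decimal places:

(67.65, 72.35)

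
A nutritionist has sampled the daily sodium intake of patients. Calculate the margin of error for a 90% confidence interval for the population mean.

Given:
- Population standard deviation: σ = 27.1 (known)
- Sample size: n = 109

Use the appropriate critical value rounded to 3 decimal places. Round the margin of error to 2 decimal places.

The population standard deviation σ is known, so use the z-interval margin of error formula.

For 90% confidence, z* = 1.645 (from standard normal table)

Margin of error formula for z-interval: E = z* × σ/√n

E = 1.645 × 27.1/√109
  = 1.645 × 2.595709
  = 4.2699

Rounded to 2 decimal places:

4.27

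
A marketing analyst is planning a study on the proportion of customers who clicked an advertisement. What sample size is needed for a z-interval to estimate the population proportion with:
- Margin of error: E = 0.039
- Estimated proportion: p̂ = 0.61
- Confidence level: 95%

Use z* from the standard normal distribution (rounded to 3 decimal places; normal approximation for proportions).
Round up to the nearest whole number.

Using z* for proportion z-interval (normal approximation).

For 95% confidence, z* = 1.96 (from standard normal table)

Sample size formula for proportion z-interval: n = z*²p̂(1-p̂)/E²

n = 1.96² × 0.61 × 0.39 / 0.039²
  = 3.8416 × 0.2379 / 0.001521
  = 600.8656

Round up to the nearest whole number: n = 601

601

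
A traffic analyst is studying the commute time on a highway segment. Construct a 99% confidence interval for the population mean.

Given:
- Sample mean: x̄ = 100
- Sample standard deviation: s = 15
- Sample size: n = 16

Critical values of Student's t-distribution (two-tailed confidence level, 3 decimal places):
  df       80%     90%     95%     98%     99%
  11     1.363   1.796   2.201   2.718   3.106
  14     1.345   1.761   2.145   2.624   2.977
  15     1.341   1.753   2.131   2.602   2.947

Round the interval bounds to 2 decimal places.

The population standard deviation σ is unknown (only the sample standard deviation s is given), so use a t-interval with df = n - 1 = 16 - 1 = 15.

For 99% confidence with df = 15, t* = 2.947 (from t-table)

Standard error: SE = s/√n = 15/√16 = 3.750000

Margin of error: E = t* × SE = 2.947 × 3.750000 = 11.0512

T-interval: x̄ ± E = 100 ± 11.0512 = (88.9488, 111.0512)

Rounded to 2 decimal places:

(88.95, 111.05)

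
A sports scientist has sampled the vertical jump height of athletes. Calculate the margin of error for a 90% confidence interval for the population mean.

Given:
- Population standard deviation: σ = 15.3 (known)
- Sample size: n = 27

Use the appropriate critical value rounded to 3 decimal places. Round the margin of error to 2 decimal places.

The population standard deviation σ is known, so use the z-interval margin of error formula.

For 90% confidence, z* = 1.645 (from standard normal table)

Margin of error formula for z-interval: E = z* × σ/√n

E = 1.645 × 15.3/√27
  = 1.645 × 2.944486
  = 4.8437

Rounded to 2 decimal places:

4.84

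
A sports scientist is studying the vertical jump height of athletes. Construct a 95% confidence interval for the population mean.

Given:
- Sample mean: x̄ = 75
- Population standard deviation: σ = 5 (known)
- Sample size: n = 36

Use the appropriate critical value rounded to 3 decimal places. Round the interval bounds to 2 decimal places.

The population standard deviation σ is known, so use a z-interval (standard normal critical value).

For 95% confidence, z* = 1.96 (from standard normal table)

Standard error: SE = σ/√n = 5/√36 = 0.833333

Margin of error: E = z* × SE = 1.96 × 0.833333 = 1.6333

Z-interval: x̄ ± E = 75 ± 1.6333 = (73.3667, 76.6333)

Rounded to 2 decimal places:

(73.37, 76.63)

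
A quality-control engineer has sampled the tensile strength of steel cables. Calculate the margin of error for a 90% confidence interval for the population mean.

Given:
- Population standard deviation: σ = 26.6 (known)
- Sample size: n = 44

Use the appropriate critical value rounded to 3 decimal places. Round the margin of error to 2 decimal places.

The population standard deviation σ is known, so use the z-interval margin of error formula.

For 90% confidence, z* = 1.645 (from standard normal table)

Margin of error formula for z-interval: E = z* × σ/√n

E = 1.645 × 26.6/√44
  = 1.645 × 4.010101
  = 6.5966

Rounded to 2 decimal places:

6.60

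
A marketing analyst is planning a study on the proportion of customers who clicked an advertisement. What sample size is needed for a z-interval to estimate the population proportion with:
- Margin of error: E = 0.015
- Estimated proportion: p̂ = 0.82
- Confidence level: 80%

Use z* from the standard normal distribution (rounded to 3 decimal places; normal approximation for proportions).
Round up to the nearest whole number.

Using z* for proportion z-interval (normal approximation).

For 80% confidence, z* = 1.282 (from standard normal table)

Sample size formula for proportion z-interval: n = z*²p̂(1-p̂)/E²

n = 1.282² × 0.82 × 0.18 / 0.015²
  = 1.643524 × 0.1476 / 0.000225
  = 1078.1517

Round up to the nearest whole number: n = 1079

1079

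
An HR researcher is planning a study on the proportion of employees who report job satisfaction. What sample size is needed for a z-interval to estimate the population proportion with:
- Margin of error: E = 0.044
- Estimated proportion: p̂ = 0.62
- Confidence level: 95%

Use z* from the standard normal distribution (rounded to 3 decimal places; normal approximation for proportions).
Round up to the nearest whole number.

Using z* for proportion z-interval (normal approximation).

For 95% confidence, z* = 1.96 (from standard normal table)

Sample size formula for proportion z-interval: n = z*²p̂(1-p̂)/E²

n = 1.96² × 0.62 × 0.38 / 0.044²
  = 3.8416 × 0.2356 / 0.001936
  = 467.5005

Round up to the nearest whole number: n = 468

468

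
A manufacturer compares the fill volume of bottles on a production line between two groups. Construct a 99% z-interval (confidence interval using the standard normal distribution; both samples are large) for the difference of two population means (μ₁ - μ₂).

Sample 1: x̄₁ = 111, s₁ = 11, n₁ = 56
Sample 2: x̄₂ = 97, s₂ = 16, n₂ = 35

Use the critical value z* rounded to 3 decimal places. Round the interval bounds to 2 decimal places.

Both samples are large (n₁ = 56 ≥ 30, n₂ = 35 ≥ 30), so a z-interval for the difference of means applies.

Point estimate: x̄₁ - x̄₂ = 111 - 97 = 14

Standard error: SE = √(s₁²/n₁ + s₂²/n₂)
= √(11²/56 + 16²/35)
= √(2.160714 + 7.314286)
= 3.078149

For 99% confidence, z* = 2.576 (from standard normal table)
Margin of error: E = z* × SE = 2.576 × 3.078149 = 7.9293

Z-interval: (x̄₁ - x̄₂) ± E = 14 ± 7.9293 = (6.0707, 21.9293)

Rounded to 2 decimal places:

(6.07, 21.93)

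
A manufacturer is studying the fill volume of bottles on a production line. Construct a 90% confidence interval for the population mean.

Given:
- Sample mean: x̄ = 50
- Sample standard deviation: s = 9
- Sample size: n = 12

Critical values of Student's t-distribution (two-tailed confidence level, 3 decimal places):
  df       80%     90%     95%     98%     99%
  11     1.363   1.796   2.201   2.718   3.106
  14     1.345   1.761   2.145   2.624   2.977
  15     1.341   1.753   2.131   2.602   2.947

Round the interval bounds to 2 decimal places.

The population standard deviation σ is unknown (only the sample standard deviation s is given), so use a t-interval with df = n - 1 = 12 - 1 = 11.

For 90% confidence with df = 11, t* = 1.796 (from t-table)

Standard error: SE = s/√n = 9/√12 = 2.598076

Margin of error: E = t* × SE = 1.796 × 2.598076 = 4.6661

T-interval: x̄ ± E = 50 ± 4.6661 = (45.3339, 54.6661)

Rounded to 2 decimal places:

(45.33, 54.67)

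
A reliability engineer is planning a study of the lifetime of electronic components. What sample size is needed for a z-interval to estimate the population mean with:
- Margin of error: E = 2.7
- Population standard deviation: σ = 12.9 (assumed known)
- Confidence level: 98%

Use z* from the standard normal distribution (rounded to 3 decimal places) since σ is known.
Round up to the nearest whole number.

Using z* since population σ is known (z-interval formula).

For 98% confidence, z* = 2.326 (from standard normal table)

Sample size formula for z-interval: n = (z*σ/E)²

n = (2.326 × 12.9 / 2.7)²
  = (11.113111)²
  = 123.5012

Round up to the nearest whole number: n = 124

124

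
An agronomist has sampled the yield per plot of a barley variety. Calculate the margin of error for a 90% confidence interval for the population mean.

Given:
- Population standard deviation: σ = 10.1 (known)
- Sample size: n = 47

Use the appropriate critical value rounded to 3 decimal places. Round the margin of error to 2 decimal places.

The population standard deviation σ is known, so use the z-interval margin of error formula.

For 90% confidence, z* = 1.645 (from standard normal table)

Margin of error formula for z-interval: E = z* × σ/√n

E = 1.645 × 10.1/√47
  = 1.645 × 1.473236
  = 2.4235

Rounded to 2 decimal places:

2.42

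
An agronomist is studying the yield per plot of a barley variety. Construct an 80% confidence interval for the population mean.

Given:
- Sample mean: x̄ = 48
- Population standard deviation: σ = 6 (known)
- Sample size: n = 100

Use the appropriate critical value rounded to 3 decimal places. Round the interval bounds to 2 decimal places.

The population standard deviation σ is known, so use a z-interval (standard normal critical value).

For 80% confidence, z* = 1.282 (from standard normal table)

Standard error: SE = σ/√n = 6/√100 = 0.600000

Margin of error: E = z* × SE = 1.282 × 0.600000 = 0.7692

Z-interval: x̄ ± E = 48 ± 0.7692 = (47.2308, 48.7692)

Rounded to 2 decimal places:

(47.23, 48.77)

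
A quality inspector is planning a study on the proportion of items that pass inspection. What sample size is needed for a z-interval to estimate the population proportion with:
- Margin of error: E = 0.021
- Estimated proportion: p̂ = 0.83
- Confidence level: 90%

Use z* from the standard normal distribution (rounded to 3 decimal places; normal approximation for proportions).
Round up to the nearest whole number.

Using z* for proportion z-interval (normal approximation).

For 90% confidence, z* = 1.645 (from standard normal table)

Sample size formula for proportion z-interval: n = z*²p̂(1-p̂)/E²

n = 1.645² × 0.83 × 0.17 / 0.021²
  = 2.706025 × 0.1411 / 0.000441
  = 865.8053

Round up to the nearest whole number: n = 866

866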